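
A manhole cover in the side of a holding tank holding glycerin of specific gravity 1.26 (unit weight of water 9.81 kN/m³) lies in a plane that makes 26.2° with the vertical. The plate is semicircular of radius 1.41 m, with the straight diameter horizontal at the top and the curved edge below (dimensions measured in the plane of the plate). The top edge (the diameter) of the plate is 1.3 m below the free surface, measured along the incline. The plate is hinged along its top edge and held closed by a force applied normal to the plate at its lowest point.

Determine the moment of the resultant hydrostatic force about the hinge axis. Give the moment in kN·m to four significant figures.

M ≈ 44.16 kN·m

γ = 1.26 × 9.81 = 12.3606 kN/m³.
The plate makes 26.2° with the vertical, i.e. θ = 90° − 26.2° = 63.8° to the horizontal. Measuring y along the incline from the free-surface line, vertical depth h = y·sinθ with sinθ = 0.897258.
The centroid of a semicircle lies 4r/(3π) = 0.598423 m from the diameter, here below the top edge, so y_c = 1.3 + 0.598423 = 1.89842 m and h_c = 1.89842 × 0.897258 = 1.70337 m.
A = πr²/2 = π × 1.41²/2 = 3.1229 m².
Resultant F = γ·h_c·A = 12.3606 × 1.70337 × 3.1229 = 65.7516 kN.
I_c = (π/8 − 8/(9π))·r⁴ = 0.109757 × 1.41⁴ = 0.433819 m⁴.
Centre of pressure: y_p = y_c + I_c/(y_c·A) = 1.89842 + 0.433819/(1.89842 × 3.1229) = 1.89842 + 0.0731742 = 1.97159 m along the plane.
The resultant acts 0.598423 + 0.0731742 = 0.671597 m (along the plate) below the hinge at the top edge, so the moment about the hinge is M = F × 0.671597 = 65.7516 × 0.671597 = 44.1586 kN·m.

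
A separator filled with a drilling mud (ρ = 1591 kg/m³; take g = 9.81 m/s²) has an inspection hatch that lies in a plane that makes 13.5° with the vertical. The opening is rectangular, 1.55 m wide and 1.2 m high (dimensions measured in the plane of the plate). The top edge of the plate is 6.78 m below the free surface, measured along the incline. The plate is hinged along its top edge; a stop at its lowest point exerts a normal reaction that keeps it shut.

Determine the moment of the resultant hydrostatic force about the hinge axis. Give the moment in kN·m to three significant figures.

M ≈ 128 kN·m

γ = ρg = 1591 × 9.81 / 1000 = 15.60771 kN/m³.
The plate makes 13.5° with the vertical, i.e. θ = 90° − 13.5° = 76.5° to the horizontal. Measuring y along the incline from the free-surface line, vertical depth h = y·sinθ with sinθ = 0.972370.
The centroid lies 1.2/2 = 0.6 m below the top edge, so y_c = 6.78 + 0.6 = 7.38 m and h_c = 7.38 × 0.972370 = 7.17609 m.
A = 1.55 × 1.2 = 1.86 m².
Resultant F = γ·h_c·A = 15.60771 × 7.17609 × 1.86 = 208.324 kN.
I_c = b·h³/12 = 1.55 × 1.2³/12 = 0.2232 m⁴.
Centre of pressure: y_p = y_c + I_c/(y_c·A) = 7.38 + 0.2232/(7.38 × 1.86) = 7.38 + 0.0162602 = 7.39626 m along the plane.
The resultant acts 0.6 + 0.0162602 = 0.61626 m (along the plate) below the hinge at the top edge, so the moment about the hinge is M = F × 0.61626 = 208.324 × 0.61626 = 128.382 kN·m.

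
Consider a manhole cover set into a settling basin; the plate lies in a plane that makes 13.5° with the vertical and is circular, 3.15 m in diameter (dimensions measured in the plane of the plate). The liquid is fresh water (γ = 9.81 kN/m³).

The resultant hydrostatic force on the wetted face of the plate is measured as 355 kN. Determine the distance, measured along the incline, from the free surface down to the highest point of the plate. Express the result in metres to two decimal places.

y_top ≈ 3.20 m

γ = 9.81 kN/m³.
A = π(1.575)² = 7.79311 m².
From F = γ·h_c·A, the centroid depth is h_c = 355/(9.81 × 7.79311) = 4.64353 m.
The plate makes 13.5° with the vertical, i.e. θ = 90° − 13.5° = 76.5° to the horizontal. Measuring y along the incline from the free-surface line, vertical depth h = y·sinθ with sinθ = 0.972370.
Along the incline, y_c = h_c/sinθ = 4.64353/0.972370 = 4.77548 m.
The centroid is at the centre, 1.575 m below the top of the plate, so the highest point sits at y_top = 4.77548 − 1.575 = 3.20048 m along the incline.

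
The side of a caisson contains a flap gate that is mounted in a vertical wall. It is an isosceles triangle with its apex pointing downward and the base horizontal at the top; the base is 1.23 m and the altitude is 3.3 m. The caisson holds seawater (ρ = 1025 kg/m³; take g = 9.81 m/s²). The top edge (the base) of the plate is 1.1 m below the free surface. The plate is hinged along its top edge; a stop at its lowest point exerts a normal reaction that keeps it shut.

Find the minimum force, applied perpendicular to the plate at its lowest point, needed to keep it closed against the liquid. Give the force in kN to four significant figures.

γ = ρg = 1025 × 9.81 / 1000 = 10.05525 kN/m³.
With the apex down, the centroid sits h/3 = 3.3/3 = 1.1 m below the base (the top edge), so the centroid depth is h_c = 1.1 + 1.1 = 2.2 m.
A = ½ × 1.23 × 3.3 = 2.0295 m².
Resultant F = γ·h_c·A = 10.05525 × 2.2 × 2.0295 = 44.8957 kN.
I_c = b·h³/36 = 1.23 × 3.3³/36 = 1.22785 m⁴.
Centre of pressure: y_p = y_c + I_c/(y_c·A) = 2.2 + 1.22785/(2.2 × 2.0295) = 2.2 + 0.275001 = 2.475 m along the plane.
The resultant acts 1.1 + 0.275001 = 1.375 m (along the plate) below the hinge at the top edge, so the moment about the hinge is M = F × 1.375 = 44.8957 × 1.375 = 61.7316 kN·m.
A normal force at the bottom, 3.3 m from the hinge, must supply this moment: P = 61.7316/3.3 = 18.7065 kN.

P ≈ 18.71 kN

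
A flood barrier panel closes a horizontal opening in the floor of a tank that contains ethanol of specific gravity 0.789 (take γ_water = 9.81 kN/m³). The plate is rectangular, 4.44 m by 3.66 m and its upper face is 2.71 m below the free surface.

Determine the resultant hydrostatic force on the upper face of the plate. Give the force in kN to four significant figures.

F ≈ 340.9 kN

γ = 0.789 × 9.81 = 7.74009 kN/m³.
The plate is horizontal, so pressure is uniform at p = γ·h = 7.74009 × 2.71 = 20.9756 kN/m².
A = 4.44 × 3.66 = 16.2504 m².
F = p·A = 20.9756 × 16.2504 = 340.862 kN.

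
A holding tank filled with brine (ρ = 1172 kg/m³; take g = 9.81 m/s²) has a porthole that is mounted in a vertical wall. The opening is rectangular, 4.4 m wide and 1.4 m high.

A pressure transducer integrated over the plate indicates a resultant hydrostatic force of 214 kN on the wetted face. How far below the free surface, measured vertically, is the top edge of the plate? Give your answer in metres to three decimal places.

d_top ≈ 2.322 m

γ = ρg = 1172 × 9.81 / 1000 = 11.49732 kN/m³.
A = 4.4 × 1.4 = 6.16 m².
From F = γ·h_c·A, the centroid depth is h_c = 214/(11.49732 × 6.16) = 3.0216 m.
The centroid lies 1.4/2 = 0.7 m below the top edge, so the top edge sits at h_top = 3.0216 − 0.7 = 2.3216 m below the surface.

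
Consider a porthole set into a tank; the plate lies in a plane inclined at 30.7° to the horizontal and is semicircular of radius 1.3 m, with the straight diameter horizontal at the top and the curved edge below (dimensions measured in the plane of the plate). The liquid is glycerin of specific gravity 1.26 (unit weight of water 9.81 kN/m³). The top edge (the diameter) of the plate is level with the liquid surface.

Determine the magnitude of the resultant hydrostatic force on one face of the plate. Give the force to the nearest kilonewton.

γ = 1.26 × 9.81 = 12.3606 kN/m³.
Let θ = 30.7° be the plate's angle to the horizontal; measure y along the incline from where the plane meets the free surface. Vertical depth h = y·sinθ with sinθ = 0.510543.
The centroid of a semicircle lies 4r/(3π) = 0.551737 m from the diameter, here below the top edge, so y_c = 0.551737 m and h_c = 0.551737 × 0.510543 = 0.281685 m.
A = πr²/2 = π × 1.3²/2 = 2.65465 m².
Resultant F = γ·h_c·A = 12.3606 × 0.281685 × 2.65465 = 9.24295 kN.

F ≈ 9 kN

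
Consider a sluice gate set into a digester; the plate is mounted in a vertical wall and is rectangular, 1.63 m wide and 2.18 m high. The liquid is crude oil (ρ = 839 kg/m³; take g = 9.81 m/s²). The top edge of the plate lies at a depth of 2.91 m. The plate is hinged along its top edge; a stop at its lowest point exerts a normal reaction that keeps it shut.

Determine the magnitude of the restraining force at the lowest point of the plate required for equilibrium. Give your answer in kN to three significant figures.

γ = ρg = 839 × 9.81 / 1000 = 8.23059 kN/m³.
The centroid lies 2.18/2 = 1.09 m below the top edge, so the centroid depth is h_c = 2.91 + 1.09 = 4 m.
A = 1.63 × 2.18 = 3.5534 m².
Resultant F = γ·h_c·A = 8.23059 × 4 × 3.5534 = 116.986 kN.
I_c = b·h³/12 = 1.63 × 2.18³/12 = 1.40726 m⁴.
Centre of pressure: y_p = y_c + I_c/(y_c·A) = 4 + 1.40726/(4 × 3.5534) = 4 + 0.099008 = 4.09901 m along the plane.
The resultant acts 1.09 + 0.099008 = 1.18901 m (along the plate) below the hinge at the top edge, so the moment about the hinge is M = F × 1.18901 = 116.986 × 1.18901 = 139.098 kN·m.
A normal force at the bottom, 2.18 m from the hinge, must supply this moment: P = 139.098/2.18 = 63.8064 kN.

P ≈ 63.8 kN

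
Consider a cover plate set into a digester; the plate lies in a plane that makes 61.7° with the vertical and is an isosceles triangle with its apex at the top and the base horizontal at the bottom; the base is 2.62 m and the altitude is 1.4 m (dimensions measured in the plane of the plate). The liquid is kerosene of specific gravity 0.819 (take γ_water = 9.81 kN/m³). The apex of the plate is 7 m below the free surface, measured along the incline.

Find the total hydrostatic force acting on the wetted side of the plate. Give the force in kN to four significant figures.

γ = 0.819 × 9.81 = 8.03439 kN/m³.
The plate makes 61.7° with the vertical, i.e. θ = 90° − 61.7° = 28.3° to the horizontal. Measuring y along the incline from the free-surface line, vertical depth h = y·sinθ with sinθ = 0.474088.
With the apex up, the centroid sits 2h/3 = 2 × 1.4/3 = 0.933333 m below the apex, so y_c = 7 + 0.933333 = 7.93333 m and h_c = 7.93333 × 0.474088 = 3.7611 m.
A = ½ × 2.62 × 1.4 = 1.834 m².
Resultant F = γ·h_c·A = 8.03439 × 3.7611 × 1.834 = 55.4201 kN.

F ≈ 55.42 kN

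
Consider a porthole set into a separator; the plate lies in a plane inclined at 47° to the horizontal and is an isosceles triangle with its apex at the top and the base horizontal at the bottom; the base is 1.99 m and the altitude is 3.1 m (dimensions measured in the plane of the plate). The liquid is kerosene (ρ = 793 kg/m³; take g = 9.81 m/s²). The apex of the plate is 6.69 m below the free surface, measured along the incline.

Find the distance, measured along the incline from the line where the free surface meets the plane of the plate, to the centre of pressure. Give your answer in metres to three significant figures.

y_p = 8.82 m

γ = ρg = 793 × 9.81 / 1000 = 7.77933 kN/m³.
Let θ = 47° be the plate's angle to the horizontal; measure y along the incline from where the plane meets the free surface. Vertical depth h = y·sinθ with sinθ = 0.731354.
With the apex up, the centroid sits 2h/3 = 2 × 3.1/3 = 2.06667 m below the apex, so y_c = 6.69 + 2.06667 = 8.75667 m and h_c = 8.75667 × 0.731354 = 6.40423 m.
A = ½ × 1.99 × 3.1 = 3.0845 m².
Resultant F = γ·h_c·A = 7.77933 × 6.40423 × 3.0845 = 153.672 kN.
I_c = b·h³/36 = 1.99 × 3.1³/36 = 1.64678 m⁴.
Centre of pressure: y_p = y_c + I_c/(y_c·A) = 8.75667 + 1.64678/(8.75667 × 3.0845) = 8.75667 + 0.0609694 = 8.81764 m along the plane.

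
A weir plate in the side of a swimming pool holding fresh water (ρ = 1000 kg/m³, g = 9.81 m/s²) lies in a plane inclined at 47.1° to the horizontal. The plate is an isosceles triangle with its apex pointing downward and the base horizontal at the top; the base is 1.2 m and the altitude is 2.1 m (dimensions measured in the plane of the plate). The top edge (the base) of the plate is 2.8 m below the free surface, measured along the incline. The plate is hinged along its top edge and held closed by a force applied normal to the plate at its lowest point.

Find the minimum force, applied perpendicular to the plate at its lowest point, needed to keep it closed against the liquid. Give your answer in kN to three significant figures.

P ≈ 11.6 kN

γ = ρg = 1000 × 9.81 = 9810 N/m³ = 9.81 kN/m³.
Let θ = 47.1° be the plate's angle to the horizontal; measure y along the incline from where the plane meets the free surface. Vertical depth h = y·sinθ with sinθ = 0.732543.
With the apex down, the centroid sits h/3 = 2.1/3 = 0.7 m below the base (the top edge), so y_c = 2.8 + 0.7 = 3.5 m and h_c = 3.5 × 0.732543 = 2.5639 m.
A = ½ × 1.2 × 2.1 = 1.26 m².
Resultant F = γ·h_c·A = 9.81 × 2.5639 × 1.26 = 31.6913 kN.
I_c = b·h³/36 = 1.2 × 2.1³/36 = 0.3087 m⁴.
Centre of pressure: y_p = y_c + I_c/(y_c·A) = 3.5 + 0.3087/(3.5 × 1.26) = 3.5 + 0.07 = 3.57 m along the plane.
The resultant acts 0.7 + 0.07 = 0.77 m (along the plate) below the hinge at the top edge, so the moment about the hinge is M = F × 0.77 = 31.6913 × 0.77 = 24.4023 kN·m.
A normal force at the bottom, 2.1 m from the hinge, must supply this moment: P = 24.4023/2.1 = 11.6201 kN.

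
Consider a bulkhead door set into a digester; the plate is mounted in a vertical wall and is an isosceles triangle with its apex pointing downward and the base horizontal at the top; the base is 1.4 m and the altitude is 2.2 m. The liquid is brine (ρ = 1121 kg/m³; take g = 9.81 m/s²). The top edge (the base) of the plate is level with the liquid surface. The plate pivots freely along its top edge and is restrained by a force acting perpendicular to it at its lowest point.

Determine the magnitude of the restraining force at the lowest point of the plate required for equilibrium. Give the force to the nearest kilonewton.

P ≈ 6 kN

γ = ρg = 1121 × 9.81 / 1000 = 10.99701 kN/m³.
With the apex down, the centroid sits h/3 = 2.2/3 = 0.733333 m below the base (the top edge), so the centroid depth is h_c = 0.733333 m.
A = ½ × 1.4 × 2.2 = 1.54 m².
Resultant F = γ·h_c·A = 10.99701 × 0.733333 × 1.54 = 12.4193 kN.
I_c = b·h³/36 = 1.4 × 2.2³/36 = 0.414089 m⁴.
Centre of pressure: y_p = y_c + I_c/(y_c·A) = 0.733333 + 0.414089/(0.733333 × 1.54) = 0.733333 + 0.366667 = 1.1 m along the plane.
The resultant acts 0.733333 + 0.366667 = 1.1 m (along the plate) below the hinge at the top edge, so the moment about the hinge is M = F × 1.1 = 12.4193 × 1.1 = 13.6612 kN·m.
A normal force at the bottom, 2.2 m from the hinge, must supply this moment: P = 13.6612/2.2 = 6.20964 kN.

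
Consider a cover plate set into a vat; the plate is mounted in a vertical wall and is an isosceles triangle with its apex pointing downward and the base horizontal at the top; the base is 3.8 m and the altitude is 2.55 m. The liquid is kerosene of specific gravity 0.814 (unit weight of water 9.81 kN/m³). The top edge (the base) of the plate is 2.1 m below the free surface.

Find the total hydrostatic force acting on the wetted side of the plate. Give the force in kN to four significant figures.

F ≈ 114.1 kN

γ = 0.814 × 9.81 = 7.98534 kN/m³.
With the apex down, the centroid sits h/3 = 2.55/3 = 0.85 m below the base (the top edge), so the centroid depth is h_c = 2.1 + 0.85 = 2.95 m.
A = ½ × 3.8 × 2.55 = 4.845 m².
Resultant F = γ·h_c·A = 7.98534 × 2.95 × 4.845 = 114.132 kN.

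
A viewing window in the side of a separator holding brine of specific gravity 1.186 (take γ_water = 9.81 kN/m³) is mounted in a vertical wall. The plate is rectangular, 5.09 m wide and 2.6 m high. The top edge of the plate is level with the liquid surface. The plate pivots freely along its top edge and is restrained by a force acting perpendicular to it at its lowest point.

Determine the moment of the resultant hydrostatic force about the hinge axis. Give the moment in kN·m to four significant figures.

M ≈ 347.0 kN·m

γ = 1.186 × 9.81 = 11.63466 kN/m³.
The centroid lies 2.6/2 = 1.3 m below the top edge, so the centroid depth is h_c = 1.3 m.
A = 5.09 × 2.6 = 13.234 m².
Resultant F = γ·h_c·A = 11.63466 × 1.3 × 13.234 = 200.165 kN.
I_c = b·h³/12 = 5.09 × 2.6³/12 = 7.45515 m⁴.
Centre of pressure: y_p = y_c + I_c/(y_c·A) = 1.3 + 7.45515/(1.3 × 13.234) = 1.3 + 0.433333 = 1.73333 m along the plane.
The resultant acts 1.3 + 0.433333 = 1.73333 m (along the plate) below the hinge at the top edge, so the moment about the hinge is M = F × 1.73333 = 200.165 × 1.73333 = 346.952 kN·m.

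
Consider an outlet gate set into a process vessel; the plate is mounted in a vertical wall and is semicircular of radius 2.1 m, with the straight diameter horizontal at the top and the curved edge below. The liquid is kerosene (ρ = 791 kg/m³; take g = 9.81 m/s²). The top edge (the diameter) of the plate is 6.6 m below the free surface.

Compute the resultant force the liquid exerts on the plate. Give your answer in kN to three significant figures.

γ = ρg = 791 × 9.81 / 1000 = 7.75971 kN/m³.
The centroid of a semicircle lies 4r/(3π) = 0.891268 m from the diameter, here below the top edge, so the centroid depth is h_c = 6.6 + 0.891268 = 7.49127 m.
A = πr²/2 = π × 2.1²/2 = 6.92721 m².
Resultant F = γ·h_c·A = 7.75971 × 7.49127 × 6.92721 = 402.679 kN.

F ≈ 403 kN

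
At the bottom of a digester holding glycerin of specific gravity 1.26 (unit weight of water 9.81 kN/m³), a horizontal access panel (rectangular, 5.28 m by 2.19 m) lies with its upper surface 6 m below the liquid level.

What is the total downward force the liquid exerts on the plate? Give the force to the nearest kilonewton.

F ≈ 858 kN

γ = 1.26 × 9.81 = 12.3606 kN/m³.
The plate is horizontal, so pressure is uniform at p = γ·h = 12.3606 × 6 = 74.1636 kN/m².
A = 5.28 × 2.19 = 11.5632 m².
F = p·A = 74.1636 × 11.5632 = 857.569 kN.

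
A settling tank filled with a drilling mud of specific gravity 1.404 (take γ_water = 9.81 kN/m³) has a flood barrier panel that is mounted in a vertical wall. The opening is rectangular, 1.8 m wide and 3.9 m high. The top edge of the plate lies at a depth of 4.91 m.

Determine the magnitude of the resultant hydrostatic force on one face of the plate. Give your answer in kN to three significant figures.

γ = 1.404 × 9.81 = 13.77324 kN/m³.
The centroid lies 3.9/2 = 1.95 m below the top edge, so the centroid depth is h_c = 4.91 + 1.95 = 6.86 m.
A = 1.8 × 3.9 = 7.02 m².
Resultant F = γ·h_c·A = 13.77324 × 6.86 × 7.02 = 663.281 kN.

F ≈ 663 kN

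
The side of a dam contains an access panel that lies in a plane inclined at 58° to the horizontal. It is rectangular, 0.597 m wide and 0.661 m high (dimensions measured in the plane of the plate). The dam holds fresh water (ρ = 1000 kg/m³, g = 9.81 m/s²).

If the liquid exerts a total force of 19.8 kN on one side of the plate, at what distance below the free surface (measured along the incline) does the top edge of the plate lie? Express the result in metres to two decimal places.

y_top ≈ 5.70 m

γ = ρg = 1000 × 9.81 = 9810 N/m³ = 9.81 kN/m³.
A = 0.597 × 0.661 = 0.394617 m².
From F = γ·h_c·A, the centroid depth is h_c = 19.8/(9.81 × 0.394617) = 5.1147 m.
Let θ = 58° be the plate's angle to the horizontal; measure y along the incline from where the plane meets the free surface. Vertical depth h = y·sinθ with sinθ = 0.848048.
Along the incline, y_c = h_c/sinθ = 5.1147/0.848048 = 6.03114 m.
The centroid lies 0.661/2 = 0.3305 m below the top edge, so the top edge sits at y_top = 6.03114 − 0.3305 = 5.70064 m along the incline.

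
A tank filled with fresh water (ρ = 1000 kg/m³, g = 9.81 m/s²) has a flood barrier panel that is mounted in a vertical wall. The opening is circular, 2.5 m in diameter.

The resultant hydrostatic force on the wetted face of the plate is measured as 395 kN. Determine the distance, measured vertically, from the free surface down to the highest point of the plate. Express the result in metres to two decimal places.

γ = ρg = 1000 × 9.81 = 9810 N/m³ = 9.81 kN/m³.
A = π(1.25)² = 4.90874 m².
From F = γ·h_c·A, the centroid depth is h_c = 395/(9.81 × 4.90874) = 8.20272 m.
The centroid is at the centre, 1.25 m below the top of the plate, so the highest point sits at h_top = 8.20272 − 1.25 = 6.95272 m below the surface.

d_top ≈ 6.95 m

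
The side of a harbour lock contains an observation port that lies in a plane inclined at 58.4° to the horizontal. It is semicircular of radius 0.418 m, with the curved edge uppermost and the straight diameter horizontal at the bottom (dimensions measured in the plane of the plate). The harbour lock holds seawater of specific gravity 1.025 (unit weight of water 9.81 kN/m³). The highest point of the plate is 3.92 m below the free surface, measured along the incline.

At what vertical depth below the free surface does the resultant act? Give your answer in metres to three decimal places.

h_p = 3.546 m

γ = 1.025 × 9.81 = 10.05525 kN/m³.
Let θ = 58.4° be the plate's angle to the horizontal; measure y along the incline from where the plane meets the free surface. Vertical depth h = y·sinθ with sinθ = 0.851727.
The centroid lies 4r/(3π) = 0.177405 m above the diameter, so r − 4r/(3π) = 0.418 − 0.177405 = 0.240595 m below the topmost point, so y_c = 3.92 + 0.240595 = 4.16059 m and h_c = 4.16059 × 0.851727 = 3.54369 m.
A = πr²/2 = π × 0.418²/2 = 0.274456 m².
Resultant F = γ·h_c·A = 10.05525 × 3.54369 × 0.274456 = 9.77961 kN.
I_c = (π/8 − 8/(9π))·r⁴ = 0.109757 × 0.418⁴ = 0.00335071 m⁴.
Centre of pressure: y_p = y_c + I_c/(y_c·A) = 4.16059 + 0.00335071/(4.16059 × 0.274456) = 4.16059 + 0.00293433 = 4.16352 m along the plane.
Vertically, h_p = y_p·sinθ = 4.16352 × 0.851727 = 3.54618 m.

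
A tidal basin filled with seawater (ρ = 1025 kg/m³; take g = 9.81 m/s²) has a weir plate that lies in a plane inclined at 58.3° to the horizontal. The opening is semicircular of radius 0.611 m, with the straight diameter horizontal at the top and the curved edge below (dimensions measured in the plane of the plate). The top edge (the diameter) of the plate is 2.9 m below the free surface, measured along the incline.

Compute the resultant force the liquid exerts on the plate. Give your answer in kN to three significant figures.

γ = ρg = 1025 × 9.81 / 1000 = 10.05525 kN/m³.
Let θ = 58.3° be the plate's angle to the horizontal; measure y along the incline from where the plane meets the free surface. Vertical depth h = y·sinθ with sinθ = 0.850811.
The centroid of a semicircle lies 4r/(3π) = 0.259316 m from the diameter, here below the top edge, so y_c = 2.9 + 0.259316 = 3.15932 m and h_c = 3.15932 × 0.850811 = 2.68798 m.
A = πr²/2 = π × 0.611²/2 = 0.586411 m².
Resultant F = γ·h_c·A = 10.05525 × 2.68798 × 0.586411 = 15.8497 kN.

F ≈ 15.8 kN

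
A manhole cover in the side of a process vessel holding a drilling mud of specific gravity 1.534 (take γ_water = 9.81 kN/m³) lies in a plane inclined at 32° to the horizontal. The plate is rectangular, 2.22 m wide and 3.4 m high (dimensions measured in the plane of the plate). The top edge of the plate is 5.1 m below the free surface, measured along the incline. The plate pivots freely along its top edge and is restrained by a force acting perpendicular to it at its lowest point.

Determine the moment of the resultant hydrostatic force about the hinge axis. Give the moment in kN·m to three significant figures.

M ≈ 754 kN·m

γ = 1.534 × 9.81 = 15.04854 kN/m³.
Let θ = 32° be the plate's angle to the horizontal; measure y along the incline from where the plane meets the free surface. Vertical depth h = y·sinθ with sinθ = 0.529919.
The centroid lies 3.4/2 = 1.7 m below the top edge, so y_c = 5.1 + 1.7 = 6.8 m and h_c = 6.8 × 0.529919 = 3.60345 m.
A = 2.22 × 3.4 = 7.548 m².
Resultant F = γ·h_c·A = 15.04854 × 3.60345 × 7.548 = 409.303 kN.
I_c = b·h³/12 = 2.22 × 3.4³/12 = 7.27124 m⁴.
Centre of pressure: y_p = y_c + I_c/(y_c·A) = 6.8 + 7.27124/(6.8 × 7.548) = 6.8 + 0.141667 = 6.94167 m along the plane.
The resultant acts 1.7 + 0.141667 = 1.84167 m (along the plate) below the hinge at the top edge, so the moment about the hinge is M = F × 1.84167 = 409.303 × 1.84167 = 753.801 kN·m.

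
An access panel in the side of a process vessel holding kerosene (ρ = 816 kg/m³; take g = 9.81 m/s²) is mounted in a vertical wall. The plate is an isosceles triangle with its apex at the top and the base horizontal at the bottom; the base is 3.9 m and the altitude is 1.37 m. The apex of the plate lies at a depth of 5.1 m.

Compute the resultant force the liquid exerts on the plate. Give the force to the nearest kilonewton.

γ = ρg = 816 × 9.81 / 1000 = 8.00496 kN/m³.
With the apex up, the centroid sits 2h/3 = 2 × 1.37/3 = 0.913333 m below the apex, so the centroid depth is h_c = 5.1 + 0.913333 = 6.01333 m.
A = ½ × 3.9 × 1.37 = 2.6715 m².
Resultant F = γ·h_c·A = 8.00496 × 6.01333 × 2.6715 = 128.597 kN.

F ≈ 129 kN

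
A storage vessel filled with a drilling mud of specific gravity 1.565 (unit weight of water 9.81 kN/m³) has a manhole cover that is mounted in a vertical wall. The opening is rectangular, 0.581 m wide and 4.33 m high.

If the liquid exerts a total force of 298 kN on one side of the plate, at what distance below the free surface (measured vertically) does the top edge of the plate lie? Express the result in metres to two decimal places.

γ = 1.565 × 9.81 = 15.35265 kN/m³.
A = 0.581 × 4.33 = 2.51573 m².
From F = γ·h_c·A, the centroid depth is h_c = 298/(15.35265 × 2.51573) = 7.71559 m.
The centroid lies 4.33/2 = 2.165 m below the top edge, so the top edge sits at h_top = 7.71559 − 2.165 = 5.55059 m below the surface.

d_top ≈ 5.55 m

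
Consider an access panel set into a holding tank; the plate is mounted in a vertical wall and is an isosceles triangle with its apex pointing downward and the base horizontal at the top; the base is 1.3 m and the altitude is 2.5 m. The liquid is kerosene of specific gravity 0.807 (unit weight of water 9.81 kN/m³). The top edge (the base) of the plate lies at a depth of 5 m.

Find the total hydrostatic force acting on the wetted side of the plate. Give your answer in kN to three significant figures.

γ = 0.807 × 9.81 = 7.91667 kN/m³.
With the apex down, the centroid sits h/3 = 2.5/3 = 0.833333 m below the base (the top edge), so the centroid depth is h_c = 5 + 0.833333 = 5.83333 m.
A = ½ × 1.3 × 2.5 = 1.625 m².
Resultant F = γ·h_c·A = 7.91667 × 5.83333 × 1.625 = 75.0434 kN.

F ≈ 75.0 kN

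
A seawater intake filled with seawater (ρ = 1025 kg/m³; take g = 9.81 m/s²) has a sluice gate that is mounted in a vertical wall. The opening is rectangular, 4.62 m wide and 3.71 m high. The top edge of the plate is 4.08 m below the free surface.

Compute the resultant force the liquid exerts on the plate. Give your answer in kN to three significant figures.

F ≈ 1020 kN

γ = ρg = 1025 × 9.81 / 1000 = 10.05525 kN/m³.
The centroid lies 3.71/2 = 1.855 m below the top edge, so the centroid depth is h_c = 4.08 + 1.855 = 5.935 m.
A = 4.62 × 3.71 = 17.1402 m².
Resultant F = γ·h_c·A = 10.05525 × 5.935 × 17.1402 = 1022.89 kN.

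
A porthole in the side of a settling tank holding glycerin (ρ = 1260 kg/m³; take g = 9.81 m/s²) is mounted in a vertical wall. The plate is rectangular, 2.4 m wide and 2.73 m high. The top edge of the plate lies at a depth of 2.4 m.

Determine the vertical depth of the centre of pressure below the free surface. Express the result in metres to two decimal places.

h_p = 3.93 m

γ = ρg = 1260 × 9.81 / 1000 = 12.3606 kN/m³.
The centroid lies 2.73/2 = 1.365 m below the top edge, so the centroid depth is h_c = 2.4 + 1.365 = 3.765 m.
A = 2.4 × 2.73 = 6.552 m².
Resultant F = γ·h_c·A = 12.3606 × 3.765 × 6.552 = 304.915 kN.
I_c = b·h³/12 = 2.4 × 2.73³/12 = 4.06928 m⁴.
Centre of pressure: y_p = y_c + I_c/(y_c·A) = 3.765 + 4.06928/(3.765 × 6.552) = 3.765 + 0.16496 = 3.92996 m along the plane.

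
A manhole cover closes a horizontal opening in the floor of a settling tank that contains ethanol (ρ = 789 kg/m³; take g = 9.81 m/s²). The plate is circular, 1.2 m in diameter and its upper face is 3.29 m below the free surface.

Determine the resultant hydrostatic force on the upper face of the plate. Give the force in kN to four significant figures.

γ = ρg = 789 × 9.81 / 1000 = 7.74009 kN/m³.
The plate is horizontal, so pressure is uniform at p = γ·h = 7.74009 × 3.29 = 25.4649 kN/m².
A = π(0.6)² = 1.13097 m².
F = p·A = 25.4649 × 1.13097 = 28.8 kN.

F ≈ 28.80 kN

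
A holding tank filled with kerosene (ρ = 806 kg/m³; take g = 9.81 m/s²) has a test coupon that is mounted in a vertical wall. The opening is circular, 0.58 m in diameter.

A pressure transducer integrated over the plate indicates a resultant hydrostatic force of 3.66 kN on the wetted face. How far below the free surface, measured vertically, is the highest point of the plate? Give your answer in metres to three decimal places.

γ = ρg = 806 × 9.81 / 1000 = 7.90686 kN/m³.
A = π(0.29)² = 0.264208 m².
From F = γ·h_c·A, the centroid depth is h_c = 3.66/(7.90686 × 0.264208) = 1.75199 m.
The centroid is at the centre, 0.29 m below the top of the plate, so the highest point sits at h_top = 1.75199 − 0.29 = 1.46199 m below the surface.

d_top ≈ 1.462 m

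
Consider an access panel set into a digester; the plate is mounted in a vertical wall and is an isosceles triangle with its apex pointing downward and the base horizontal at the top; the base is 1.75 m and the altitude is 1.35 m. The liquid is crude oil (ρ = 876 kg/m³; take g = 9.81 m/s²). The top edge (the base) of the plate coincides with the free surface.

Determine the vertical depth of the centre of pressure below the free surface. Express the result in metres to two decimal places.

γ = ρg = 876 × 9.81 / 1000 = 8.59356 kN/m³.
With the apex down, the centroid sits h/3 = 1.35/3 = 0.45 m below the base (the top edge), so the centroid depth is h_c = 0.45 m.
A = ½ × 1.75 × 1.35 = 1.18125 m².
Resultant F = γ·h_c·A = 8.59356 × 0.45 × 1.18125 = 4.56801 kN.
I_c = b·h³/36 = 1.75 × 1.35³/36 = 0.119602 m⁴.
Centre of pressure: y_p = y_c + I_c/(y_c·A) = 0.45 + 0.119602/(0.45 × 1.18125) = 0.45 + 0.225001 = 0.675001 m along the plane.

h_p = 0.68 m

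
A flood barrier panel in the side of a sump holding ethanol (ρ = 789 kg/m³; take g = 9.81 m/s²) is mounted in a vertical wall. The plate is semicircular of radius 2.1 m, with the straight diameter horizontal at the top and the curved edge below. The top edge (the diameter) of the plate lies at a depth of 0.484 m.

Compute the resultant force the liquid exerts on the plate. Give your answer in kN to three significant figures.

γ = ρg = 789 × 9.81 / 1000 = 7.74009 kN/m³.
The centroid of a semicircle lies 4r/(3π) = 0.891268 m from the diameter, here below the top edge, so the centroid depth is h_c = 0.484 + 0.891268 = 1.37527 m.
A = πr²/2 = π × 2.1²/2 = 6.92721 m².
Resultant F = γ·h_c·A = 7.74009 × 1.37527 × 6.92721 = 73.7382 kN.

F ≈ 73.7 kN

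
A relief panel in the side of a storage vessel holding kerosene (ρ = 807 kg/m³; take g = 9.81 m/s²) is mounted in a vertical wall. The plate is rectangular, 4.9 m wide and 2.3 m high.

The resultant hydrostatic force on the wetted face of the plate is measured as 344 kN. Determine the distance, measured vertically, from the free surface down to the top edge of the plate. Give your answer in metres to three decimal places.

γ = ρg = 807 × 9.81 / 1000 = 7.91667 kN/m³.
A = 4.9 × 2.3 = 11.27 m².
From F = γ·h_c·A, the centroid depth is h_c = 344/(7.91667 × 11.27) = 3.8556 m.
The centroid lies 2.3/2 = 1.15 m below the top edge, so the top edge sits at h_top = 3.8556 − 1.15 = 2.7056 m below the surface.

d_top ≈ 2.706 m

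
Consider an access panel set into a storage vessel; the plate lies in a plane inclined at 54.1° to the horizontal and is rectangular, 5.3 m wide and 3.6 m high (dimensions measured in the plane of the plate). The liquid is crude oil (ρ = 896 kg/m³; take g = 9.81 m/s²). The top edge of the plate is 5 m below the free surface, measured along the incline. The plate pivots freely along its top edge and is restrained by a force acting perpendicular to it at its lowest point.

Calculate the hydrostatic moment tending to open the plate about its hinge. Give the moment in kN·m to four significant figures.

γ = ρg = 896 × 9.81 / 1000 = 8.78976 kN/m³.
Let θ = 54.1° be the plate's angle to the horizontal; measure y along the incline from where the plane meets the free surface. Vertical depth h = y·sinθ with sinθ = 0.810042.
The centroid lies 3.6/2 = 1.8 m below the top edge, so y_c = 5 + 1.8 = 6.8 m and h_c = 6.8 × 0.810042 = 5.50829 m.
A = 5.3 × 3.6 = 19.08 m².
Resultant F = γ·h_c·A = 8.78976 × 5.50829 × 19.08 = 923.788 kN.
I_c = b·h³/12 = 5.3 × 3.6³/12 = 20.6064 m⁴.
Centre of pressure: y_p = y_c + I_c/(y_c·A) = 6.8 + 20.6064/(6.8 × 19.08) = 6.8 + 0.158824 = 6.95882 m along the plane.
The resultant acts 1.8 + 0.158824 = 1.95882 m (along the plate) below the hinge at the top edge, so the moment about the hinge is M = F × 1.95882 = 923.788 × 1.95882 = 1809.53 kN·m.

M ≈ 1810 kN·m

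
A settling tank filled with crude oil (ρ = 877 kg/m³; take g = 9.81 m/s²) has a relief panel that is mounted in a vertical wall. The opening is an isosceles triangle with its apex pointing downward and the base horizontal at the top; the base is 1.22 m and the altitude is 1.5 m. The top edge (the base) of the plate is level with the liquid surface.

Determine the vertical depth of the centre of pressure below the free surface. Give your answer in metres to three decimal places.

h_p = 0.750 m

γ = ρg = 877 × 9.81 / 1000 = 8.60337 kN/m³.
With the apex down, the centroid sits h/3 = 1.5/3 = 0.5 m below the base (the top edge), so the centroid depth is h_c = 0.5 m.
A = ½ × 1.22 × 1.5 = 0.915 m².
Resultant F = γ·h_c·A = 8.60337 × 0.5 × 0.915 = 3.93604 kN.
I_c = b·h³/36 = 1.22 × 1.5³/36 = 0.114375 m⁴.
Centre of pressure: y_p = y_c + I_c/(y_c·A) = 0.5 + 0.114375/(0.5 × 0.915) = 0.5 + 0.25 = 0.75 m along the plane.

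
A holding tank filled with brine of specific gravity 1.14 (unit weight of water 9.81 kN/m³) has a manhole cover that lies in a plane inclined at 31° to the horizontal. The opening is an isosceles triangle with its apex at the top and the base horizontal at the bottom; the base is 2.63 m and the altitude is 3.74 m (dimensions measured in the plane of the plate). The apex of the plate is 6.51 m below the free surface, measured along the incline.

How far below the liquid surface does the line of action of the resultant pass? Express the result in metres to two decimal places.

γ = 1.14 × 9.81 = 11.1834 kN/m³.
Let θ = 31° be the plate's angle to the horizontal; measure y along the incline from where the plane meets the free surface. Vertical depth h = y·sinθ with sinθ = 0.515038.
With the apex up, the centroid sits 2h/3 = 2 × 3.74/3 = 2.49333 m below the apex, so y_c = 6.51 + 2.49333 = 9.00333 m and h_c = 9.00333 × 0.515038 = 4.63706 m.
A = ½ × 2.63 × 3.74 = 4.9181 m².
Resultant F = γ·h_c·A = 11.1834 × 4.63706 × 4.9181 = 255.043 kN.
I_c = b·h³/36 = 2.63 × 3.74³/36 = 3.8218 m⁴.
Centre of pressure: y_p = y_c + I_c/(y_c·A) = 9.00333 + 3.8218/(9.00333 × 4.9181) = 9.00333 + 0.0863113 = 9.08964 m along the plane.
Vertically, h_p = y_p·sinθ = 9.08964 × 0.515038 = 4.68151 m.

h_p = 4.68 m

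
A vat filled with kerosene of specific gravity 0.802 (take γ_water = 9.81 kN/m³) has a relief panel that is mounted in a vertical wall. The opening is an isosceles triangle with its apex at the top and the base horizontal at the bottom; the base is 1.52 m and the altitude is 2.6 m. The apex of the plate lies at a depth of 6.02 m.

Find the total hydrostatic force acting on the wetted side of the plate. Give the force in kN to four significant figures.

γ = 0.802 × 9.81 = 7.86762 kN/m³.
With the apex up, the centroid sits 2h/3 = 2 × 2.6/3 = 1.73333 m below the apex, so the centroid depth is h_c = 6.02 + 1.73333 = 7.75333 m.
A = ½ × 1.52 × 2.6 = 1.976 m².
Resultant F = γ·h_c·A = 7.86762 × 7.75333 × 1.976 = 120.537 kN.

F ≈ 120.5 kN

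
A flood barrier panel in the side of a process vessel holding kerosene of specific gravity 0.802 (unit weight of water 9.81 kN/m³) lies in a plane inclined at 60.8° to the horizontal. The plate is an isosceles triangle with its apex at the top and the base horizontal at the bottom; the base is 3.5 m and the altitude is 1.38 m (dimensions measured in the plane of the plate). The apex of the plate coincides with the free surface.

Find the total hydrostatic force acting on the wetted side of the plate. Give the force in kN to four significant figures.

γ = 0.802 × 9.81 = 7.86762 kN/m³.
Let θ = 60.8° be the plate's angle to the horizontal; measure y along the incline from where the plane meets the free surface. Vertical depth h = y·sinθ with sinθ = 0.872922.
With the apex up, the centroid sits 2h/3 = 2 × 1.38/3 = 0.92 m below the apex, so y_c = 0.92 m and h_c = 0.92 × 0.872922 = 0.803088 m.
A = ½ × 3.5 × 1.38 = 2.415 m².
Resultant F = γ·h_c·A = 7.86762 × 0.803088 × 2.415 = 15.2589 kN.

F ≈ 15.26 kN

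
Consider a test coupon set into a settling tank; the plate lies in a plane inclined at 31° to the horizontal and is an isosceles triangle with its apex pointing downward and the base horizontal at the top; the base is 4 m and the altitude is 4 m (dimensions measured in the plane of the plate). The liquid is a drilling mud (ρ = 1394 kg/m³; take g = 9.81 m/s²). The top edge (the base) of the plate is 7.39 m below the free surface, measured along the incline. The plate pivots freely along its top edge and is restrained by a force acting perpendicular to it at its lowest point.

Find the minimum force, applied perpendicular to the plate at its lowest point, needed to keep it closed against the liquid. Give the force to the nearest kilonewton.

P ≈ 176 kN

γ = ρg = 1394 × 9.81 / 1000 = 13.67514 kN/m³.
Let θ = 31° be the plate's angle to the horizontal; measure y along the incline from where the plane meets the free surface. Vertical depth h = y·sinθ with sinθ = 0.515038.
With the apex down, the centroid sits h/3 = 4/3 = 1.33333 m below the base (the top edge), so y_c = 7.39 + 1.33333 = 8.72333 m and h_c = 8.72333 × 0.515038 = 4.49285 m.
A = ½ × 4 × 4 = 8 m².
Resultant F = γ·h_c·A = 13.67514 × 4.49285 × 8 = 491.523 kN.
I_c = b·h³/36 = 4 × 4³/36 = 7.11111 m⁴.
Centre of pressure: y_p = y_c + I_c/(y_c·A) = 8.72333 + 7.11111/(8.72333 × 8) = 8.72333 + 0.101898 = 8.82523 m along the plane.
The resultant acts 1.33333 + 0.101898 = 1.43523 m (along the plate) below the hinge at the top edge, so the moment about the hinge is M = F × 1.43523 = 491.523 × 1.43523 = 705.449 kN·m.
A normal force at the bottom, 4 m from the hinge, must supply this moment: P = 705.449/4 = 176.362 kN.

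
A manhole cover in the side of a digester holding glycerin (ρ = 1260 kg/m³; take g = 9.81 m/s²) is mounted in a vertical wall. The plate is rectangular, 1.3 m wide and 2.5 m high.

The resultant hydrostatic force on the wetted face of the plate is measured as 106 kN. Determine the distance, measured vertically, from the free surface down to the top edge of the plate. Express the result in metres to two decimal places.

γ = ρg = 1260 × 9.81 / 1000 = 12.3606 kN/m³.
A = 1.3 × 2.5 = 3.25 m².
From F = γ·h_c·A, the centroid depth is h_c = 106/(12.3606 × 3.25) = 2.63866 m.
The centroid lies 2.5/2 = 1.25 m below the top edge, so the top edge sits at h_top = 2.63866 − 1.25 = 1.38866 m below the surface.

d_top ≈ 1.39 m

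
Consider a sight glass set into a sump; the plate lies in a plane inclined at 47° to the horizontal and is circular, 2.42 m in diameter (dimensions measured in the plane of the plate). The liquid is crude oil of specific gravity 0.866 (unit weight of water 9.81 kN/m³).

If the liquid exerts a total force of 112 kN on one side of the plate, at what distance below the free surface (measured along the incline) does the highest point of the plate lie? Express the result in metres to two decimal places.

γ = 0.866 × 9.81 = 8.49546 kN/m³.
A = π(1.21)² = 4.59961 m².
From F = γ·h_c·A, the centroid depth is h_c = 112/(8.49546 × 4.59961) = 2.86622 m.
Let θ = 47° be the plate's angle to the horizontal; measure y along the incline from where the plane meets the free surface. Vertical depth h = y·sinθ with sinθ = 0.731354.
Along the incline, y_c = h_c/sinθ = 2.86622/0.731354 = 3.91906 m.
The centroid is at the centre, 1.21 m below the top of the plate, so the highest point sits at y_top = 3.91906 − 1.21 = 2.70906 m along the incline.

y_top ≈ 2.71 m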